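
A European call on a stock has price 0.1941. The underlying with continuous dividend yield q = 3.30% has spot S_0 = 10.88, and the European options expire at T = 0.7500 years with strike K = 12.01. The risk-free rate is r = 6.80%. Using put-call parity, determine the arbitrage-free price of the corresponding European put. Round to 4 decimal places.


Put-call parity: C - P = S_0 * exp(-qT) - K * exp(-rT).
S_0 * exp(-qT) = 10.8800 * 0.97555377 = 10.61402502
K * exp(-rT) = 12.0100 * 0.95027867 = 11.41284683
P = C - S*exp(-qT) + K*exp(-rT)
P = 0.1941 - 10.61402502 + 11.41284683 = 0.9929

Answer: Put price = 0.9929


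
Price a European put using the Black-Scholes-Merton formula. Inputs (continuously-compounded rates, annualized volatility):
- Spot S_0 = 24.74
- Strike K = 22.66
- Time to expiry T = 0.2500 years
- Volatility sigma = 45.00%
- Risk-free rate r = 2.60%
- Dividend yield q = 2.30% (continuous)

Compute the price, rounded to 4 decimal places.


Answer: Price = 1.2281

Derivation:
d1 = (ln(S/K) + (r - q + 0.5*sigma^2) * T) / (sigma * sqrt(T)) = 0.50614494
d2 = d1 - sigma * sqrt(T) = 0.28114494
exp(-rT) = 0.99352108; exp(-qT) = 0.99426650
P = K * exp(-rT) * N(-d2) - S_0 * exp(-qT) * N(-d1)
N(-d1) = 0.30637745; N(-d2) = 0.38929962
P = 22.6600 * 0.99352108 * 0.38929962 - 24.7400 * 0.99426650 * 0.30637745 = 1.2281


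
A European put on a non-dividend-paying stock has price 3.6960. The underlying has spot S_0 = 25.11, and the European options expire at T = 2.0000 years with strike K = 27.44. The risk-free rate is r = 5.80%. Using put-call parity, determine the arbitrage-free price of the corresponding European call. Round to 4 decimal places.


Put-call parity: C - P = S_0 * exp(-qT) - K * exp(-rT).
S_0 * exp(-qT) = 25.1100 * 1.00000000 = 25.11000000
K * exp(-rT) = 27.4400 * 0.89047522 = 24.43464013
C = P + S*exp(-qT) - K*exp(-rT)
C = 3.6960 + 25.11000000 - 24.43464013 = 4.3714

Answer: Call price = 4.3714


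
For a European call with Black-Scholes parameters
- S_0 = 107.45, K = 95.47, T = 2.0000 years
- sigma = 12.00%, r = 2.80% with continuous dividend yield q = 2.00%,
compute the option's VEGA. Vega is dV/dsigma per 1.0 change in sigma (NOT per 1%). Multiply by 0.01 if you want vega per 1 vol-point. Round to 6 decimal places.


d1 = 0.8757138068; d2 = 0.7060081793
phi(d1) = 0.2718850618; exp(-qT) = 0.9607894392; exp(-rT) = 0.9455391359
Vega = S * exp(-qT) * phi(d1) * sqrt(T) = 107.4500 * 0.9607894392 * 0.2718850618 * 1.4142135624 = 39.694925

Answer: Vega = 39.694925


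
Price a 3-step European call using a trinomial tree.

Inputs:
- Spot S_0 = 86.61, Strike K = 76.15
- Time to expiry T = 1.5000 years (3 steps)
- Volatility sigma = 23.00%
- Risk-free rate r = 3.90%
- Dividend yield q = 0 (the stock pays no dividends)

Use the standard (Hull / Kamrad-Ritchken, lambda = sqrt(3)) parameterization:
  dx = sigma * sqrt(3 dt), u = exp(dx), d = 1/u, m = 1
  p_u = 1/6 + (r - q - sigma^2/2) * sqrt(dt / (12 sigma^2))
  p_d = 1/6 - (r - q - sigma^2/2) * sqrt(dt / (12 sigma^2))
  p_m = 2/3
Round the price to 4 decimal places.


Answer: Price = V(0,0) = 18.3891

Derivation:
dt = T/N = 0.500000; dx = sigma*sqrt(3*dt) = 0.281691
u = exp(dx) = 1.325370; d = 1/u = 0.754507
p_u = 0.177805, p_m = 0.666667, p_d = 0.155529
Discount per step: exp(-r*dt) = 0.980689
Stock lattice S(k, j) with j the centered position index:
  k=0: S(0,+0) = 86.6100
  k=1: S(1,-1) = 65.3478; S(1,+0) = 86.6100; S(1,+1) = 114.7903
  k=2: S(2,-2) = 49.3054; S(2,-1) = 65.3478; S(2,+0) = 86.6100; S(2,+1) = 114.7903; S(2,+2) = 152.1395
  k=3: S(3,-3) = 37.2012; S(3,-2) = 49.3054; S(3,-1) = 65.3478; S(3,+0) = 86.6100; S(3,+1) = 114.7903; S(3,+2) = 152.1395; S(3,+3) = 201.6411
Terminal payoffs V(N, j) = max(S_T - K, 0):
  V(3,-3) = 0.000000; V(3,-2) = 0.000000; V(3,-1) = 0.000000; V(3,+0) = 10.460000; V(3,+1) = 38.640256; V(3,+2) = 75.989509; V(3,+3) = 125.491072
Backward induction: V(k, j) = exp(-r*dt) * [p_u * V(k+1, j+1) + p_m * V(k+1, j) + p_d * V(k+1, j-1)]
  V(2,-2) = exp(-r*dt) * [p_u*0.000000 + p_m*0.000000 + p_d*0.000000] = 0.000000
  V(2,-1) = exp(-r*dt) * [p_u*10.460000 + p_m*0.000000 + p_d*0.000000] = 1.823922
  V(2,+0) = exp(-r*dt) * [p_u*38.640256 + p_m*10.460000 + p_d*0.000000] = 13.576416
  V(2,+1) = exp(-r*dt) * [p_u*75.989509 + p_m*38.640256 + p_d*10.460000] = 40.108504
  V(2,+2) = exp(-r*dt) * [p_u*125.491072 + p_m*75.989509 + p_d*38.640256] = 77.457011
  V(1,-1) = exp(-r*dt) * [p_u*13.576416 + p_m*1.823922 + p_d*0.000000] = 3.559802
  V(1,+0) = exp(-r*dt) * [p_u*40.108504 + p_m*13.576416 + p_d*1.823922] = 16.148120
  V(1,+1) = exp(-r*dt) * [p_u*77.457011 + p_m*40.108504 + p_d*13.576416] = 41.799655
  V(0,+0) = exp(-r*dt) * [p_u*41.799655 + p_m*16.148120 + p_d*3.559802] = 18.389134


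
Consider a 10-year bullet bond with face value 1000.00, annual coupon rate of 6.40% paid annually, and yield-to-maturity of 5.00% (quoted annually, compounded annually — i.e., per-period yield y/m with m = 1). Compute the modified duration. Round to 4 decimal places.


Coupon per period c = face * coupon_rate / m = 64.000000
Periods per year m = 1; per-period yield y/m = 0.050000
Number of cashflows N = 10
Cashflows (t years, CF_t, discount factor 1/(1+y/m)^(m*t), PV):
  t = 1.0000: CF_t = 64.000000, DF = 0.952381, PV = 60.952381
  t = 2.0000: CF_t = 64.000000, DF = 0.907029, PV = 58.049887
  t = 3.0000: CF_t = 64.000000, DF = 0.863838, PV = 55.285606
  t = 4.0000: CF_t = 64.000000, DF = 0.822702, PV = 52.652958
  t = 5.0000: CF_t = 64.000000, DF = 0.783526, PV = 50.145675
  t = 6.0000: CF_t = 64.000000, DF = 0.746215, PV = 47.757785
  t = 7.0000: CF_t = 64.000000, DF = 0.710681, PV = 45.483605
  t = 8.0000: CF_t = 64.000000, DF = 0.676839, PV = 43.317719
  t = 9.0000: CF_t = 64.000000, DF = 0.644609, PV = 41.254971
  t = 10.0000: CF_t = 1064.000000, DF = 0.613913, PV = 653.203702
Price P = sum_t PV_t = 1108.104289
First compute Macaulay numerator sum_t t * PV_t:
  t * PV_t at t = 1.0000: 60.952381
  t * PV_t at t = 2.0000: 116.099773
  t * PV_t at t = 3.0000: 165.856819
  t * PV_t at t = 4.0000: 210.611834
  t * PV_t at t = 5.0000: 250.728373
  t * PV_t at t = 6.0000: 286.546712
  t * PV_t at t = 7.0000: 318.385236
  t * PV_t at t = 8.0000: 346.541753
  t * PV_t at t = 9.0000: 371.294736
  t * PV_t at t = 10.0000: 6532.037018
Macaulay duration D = 8659.054635 / 1108.104289 = 7.814296
Modified duration = D / (1 + y/m) = 7.814296 / (1 + 0.050000) = 7.442186

Answer: Modified duration = 7.4422


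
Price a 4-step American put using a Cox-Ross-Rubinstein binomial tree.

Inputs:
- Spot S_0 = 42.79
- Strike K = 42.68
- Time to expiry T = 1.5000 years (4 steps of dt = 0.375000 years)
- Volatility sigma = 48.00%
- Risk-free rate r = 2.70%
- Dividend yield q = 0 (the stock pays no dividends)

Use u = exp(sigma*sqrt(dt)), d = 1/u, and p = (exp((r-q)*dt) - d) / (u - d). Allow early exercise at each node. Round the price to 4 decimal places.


dt = T/N = 0.375000
u = exp(sigma*sqrt(dt)) = 1.341702; d = 1/u = 0.745322
p = (exp((r-q)*dt) - d) / (u - d) = 0.444104
Discount per step: exp(-r*dt) = 0.989926
Stock lattice S(k, i) with i counting down-moves:
  k=0: S(0,0) = 42.7900
  k=1: S(1,0) = 57.4114; S(1,1) = 31.8923
  k=2: S(2,0) = 77.0290; S(2,1) = 42.7900; S(2,2) = 23.7701
  k=3: S(3,0) = 103.3499; S(3,1) = 57.4114; S(3,2) = 31.8923; S(3,3) = 17.7164
  k=4: S(4,0) = 138.6648; S(4,1) = 77.0290; S(4,2) = 42.7900; S(4,3) = 23.7701; S(4,4) = 13.2044
Terminal payoffs V(N, i) = max(K - S_T, 0):
  V(4,0) = 0.000000; V(4,1) = 0.000000; V(4,2) = 0.000000; V(4,3) = 18.909938; V(4,4) = 29.475610
Backward induction: V(k, i) = exp(-r*dt) * [p * V(k+1, i) + (1-p) * V(k+1, i+1)]; then take max(V_cont, immediate exercise) for American.
  V(3,0) = exp(-r*dt) * [p*0.000000 + (1-p)*0.000000] = 0.000000; exercise = 0.000000; V(3,0) = max -> 0.000000
  V(3,1) = exp(-r*dt) * [p*0.000000 + (1-p)*0.000000] = 0.000000; exercise = 0.000000; V(3,1) = max -> 0.000000
  V(3,2) = exp(-r*dt) * [p*0.000000 + (1-p)*18.909938] = 10.406071; exercise = 10.787666; V(3,2) = max -> 10.787666
  V(3,3) = exp(-r*dt) * [p*18.909938 + (1-p)*29.475610] = 24.533692; exercise = 24.963647; V(3,3) = max -> 24.963647
  V(2,0) = exp(-r*dt) * [p*0.000000 + (1-p)*0.000000] = 0.000000; exercise = 0.000000; V(2,0) = max -> 0.000000
  V(2,1) = exp(-r*dt) * [p*0.000000 + (1-p)*10.787666] = 5.936414; exercise = 0.000000; V(2,1) = max -> 5.936414
  V(2,2) = exp(-r*dt) * [p*10.787666 + (1-p)*24.963647] = 18.479983; exercise = 18.909938; V(2,2) = max -> 18.909938
  V(1,0) = exp(-r*dt) * [p*0.000000 + (1-p)*5.936414] = 3.266787; exercise = 0.000000; V(1,0) = max -> 3.266787
  V(1,1) = exp(-r*dt) * [p*5.936414 + (1-p)*18.909938] = 13.015895; exercise = 10.787666; V(1,1) = max -> 13.015895
  V(0,0) = exp(-r*dt) * [p*3.266787 + (1-p)*13.015895] = 8.598777; exercise = 0.000000; V(0,0) = max -> 8.598777

Answer: Price = V(0,0) = 8.5988


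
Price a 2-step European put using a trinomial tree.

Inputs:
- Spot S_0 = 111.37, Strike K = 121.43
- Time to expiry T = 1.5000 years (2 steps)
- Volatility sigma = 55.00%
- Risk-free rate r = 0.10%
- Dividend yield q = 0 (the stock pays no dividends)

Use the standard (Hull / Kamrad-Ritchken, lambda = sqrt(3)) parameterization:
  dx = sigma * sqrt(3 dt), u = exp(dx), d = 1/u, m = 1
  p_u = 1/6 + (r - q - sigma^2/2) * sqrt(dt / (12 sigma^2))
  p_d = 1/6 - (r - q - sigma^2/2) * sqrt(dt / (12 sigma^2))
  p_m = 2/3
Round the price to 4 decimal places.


Answer: Price = V(0,0) = 33.1612

Derivation:
dt = T/N = 0.750000; dx = sigma*sqrt(3*dt) = 0.825000
u = exp(dx) = 2.281881; d = 1/u = 0.438235
p_u = 0.098371, p_m = 0.666667, p_d = 0.234962
Discount per step: exp(-r*dt) = 0.999250
Stock lattice S(k, j) with j the centered position index:
  k=0: S(0,+0) = 111.3700
  k=1: S(1,-1) = 48.8062; S(1,+0) = 111.3700; S(1,+1) = 254.1331
  k=2: S(2,-2) = 21.3886; S(2,-1) = 48.8062; S(2,+0) = 111.3700; S(2,+1) = 254.1331; S(2,+2) = 579.9013
Terminal payoffs V(N, j) = max(K - S_T, 0):
  V(2,-2) = 100.041402; V(2,-1) = 72.623769; V(2,+0) = 10.060000; V(2,+1) = 0.000000; V(2,+2) = 0.000000
Backward induction: V(k, j) = exp(-r*dt) * [p_u * V(k+1, j+1) + p_m * V(k+1, j) + p_d * V(k+1, j-1)]
  V(1,-1) = exp(-r*dt) * [p_u*10.060000 + p_m*72.623769 + p_d*100.041402] = 72.856737
  V(1,+0) = exp(-r*dt) * [p_u*0.000000 + p_m*10.060000 + p_d*72.623769] = 23.752680
  V(1,+1) = exp(-r*dt) * [p_u*0.000000 + p_m*0.000000 + p_d*10.060000] = 2.361947
  V(0,+0) = exp(-r*dt) * [p_u*2.361947 + p_m*23.752680 + p_d*72.856737] = 33.161161


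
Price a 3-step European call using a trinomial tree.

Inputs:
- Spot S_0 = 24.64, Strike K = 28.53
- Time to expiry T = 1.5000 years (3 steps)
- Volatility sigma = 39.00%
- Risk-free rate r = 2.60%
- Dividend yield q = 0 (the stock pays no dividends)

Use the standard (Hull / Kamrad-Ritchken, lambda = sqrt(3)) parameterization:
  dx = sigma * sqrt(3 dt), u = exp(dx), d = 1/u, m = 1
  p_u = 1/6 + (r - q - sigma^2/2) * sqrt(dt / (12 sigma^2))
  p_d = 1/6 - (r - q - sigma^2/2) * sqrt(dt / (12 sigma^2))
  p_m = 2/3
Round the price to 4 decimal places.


Answer: Price = V(0,0) = 3.6872

Derivation:
dt = T/N = 0.500000; dx = sigma*sqrt(3*dt) = 0.477650
u = exp(dx) = 1.612282; d = 1/u = 0.620239
p_u = 0.140471, p_m = 0.666667, p_d = 0.192863
Discount per step: exp(-r*dt) = 0.987084
Stock lattice S(k, j) with j the centered position index:
  k=0: S(0,+0) = 24.6400
  k=1: S(1,-1) = 15.2827; S(1,+0) = 24.6400; S(1,+1) = 39.7266
  k=2: S(2,-2) = 9.4789; S(2,-1) = 15.2827; S(2,+0) = 24.6400; S(2,+1) = 39.7266; S(2,+2) = 64.0505
  k=3: S(3,-3) = 5.8792; S(3,-2) = 9.4789; S(3,-1) = 15.2827; S(3,+0) = 24.6400; S(3,+1) = 39.7266; S(3,+2) = 64.0505; S(3,+3) = 103.2675
Terminal payoffs V(N, j) = max(S_T - K, 0):
  V(3,-3) = 0.000000; V(3,-2) = 0.000000; V(3,-1) = 0.000000; V(3,+0) = 0.000000; V(3,+1) = 11.196626; V(3,+2) = 35.520519; V(3,+3) = 74.737493
Backward induction: V(k, j) = exp(-r*dt) * [p_u * V(k+1, j+1) + p_m * V(k+1, j) + p_d * V(k+1, j-1)]
  V(2,-2) = exp(-r*dt) * [p_u*0.000000 + p_m*0.000000 + p_d*0.000000] = 0.000000
  V(2,-1) = exp(-r*dt) * [p_u*0.000000 + p_m*0.000000 + p_d*0.000000] = 0.000000
  V(2,+0) = exp(-r*dt) * [p_u*11.196626 + p_m*0.000000 + p_d*0.000000] = 1.552484
  V(2,+1) = exp(-r*dt) * [p_u*35.520519 + p_m*11.196626 + p_d*0.000000] = 12.293156
  V(2,+2) = exp(-r*dt) * [p_u*74.737493 + p_m*35.520519 + p_d*11.196626] = 35.868848
  V(1,-1) = exp(-r*dt) * [p_u*1.552484 + p_m*0.000000 + p_d*0.000000] = 0.215262
  V(1,+0) = exp(-r*dt) * [p_u*12.293156 + p_m*1.552484 + p_d*0.000000] = 2.726147
  V(1,+1) = exp(-r*dt) * [p_u*35.868848 + p_m*12.293156 + p_d*1.552484] = 13.358582
  V(0,+0) = exp(-r*dt) * [p_u*13.358582 + p_m*2.726147 + p_d*0.215262] = 3.687191


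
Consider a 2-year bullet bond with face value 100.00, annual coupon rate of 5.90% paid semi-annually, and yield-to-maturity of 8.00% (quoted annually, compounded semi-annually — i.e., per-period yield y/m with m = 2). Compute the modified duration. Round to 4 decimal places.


Coupon per period c = face * coupon_rate / m = 2.950000
Periods per year m = 2; per-period yield y/m = 0.040000
Number of cashflows N = 4
Cashflows (t years, CF_t, discount factor 1/(1+y/m)^(m*t), PV):
  t = 0.5000: CF_t = 2.950000, DF = 0.961538, PV = 2.836538
  t = 1.0000: CF_t = 2.950000, DF = 0.924556, PV = 2.727441
  t = 1.5000: CF_t = 2.950000, DF = 0.888996, PV = 2.622539
  t = 2.0000: CF_t = 102.950000, DF = 0.854804, PV = 88.002091
Price P = sum_t PV_t = 96.188610
First compute Macaulay numerator sum_t t * PV_t:
  t * PV_t at t = 0.5000: 1.418269
  t * PV_t at t = 1.0000: 2.727441
  t * PV_t at t = 1.5000: 3.933809
  t * PV_t at t = 2.0000: 176.004183
Macaulay duration D = 184.083702 / 96.188610 = 1.913779
Modified duration = D / (1 + y/m) = 1.913779 / (1 + 0.040000) = 1.840172

Answer: Modified duration = 1.8402


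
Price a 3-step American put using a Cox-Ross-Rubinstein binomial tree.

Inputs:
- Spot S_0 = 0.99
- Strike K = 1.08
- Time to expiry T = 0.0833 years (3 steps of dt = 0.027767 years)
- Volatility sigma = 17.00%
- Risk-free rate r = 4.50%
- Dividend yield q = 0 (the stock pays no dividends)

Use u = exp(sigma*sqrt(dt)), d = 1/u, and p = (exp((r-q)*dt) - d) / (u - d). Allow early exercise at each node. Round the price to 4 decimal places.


Answer: Price = V(0,0) = 0.0900

Derivation:
dt = T/N = 0.027767
u = exp(sigma*sqrt(dt)) = 1.028733; d = 1/u = 0.972070
p = (exp((r-q)*dt) - d) / (u - d) = 0.514984
Discount per step: exp(-r*dt) = 0.998751
Stock lattice S(k, i) with i counting down-moves:
  k=0: S(0,0) = 0.9900
  k=1: S(1,0) = 1.0184; S(1,1) = 0.9623
  k=2: S(2,0) = 1.0477; S(2,1) = 0.9900; S(2,2) = 0.9355
  k=3: S(3,0) = 1.0778; S(3,1) = 1.0184; S(3,2) = 0.9623; S(3,3) = 0.9093
Terminal payoffs V(N, i) = max(K - S_T, 0):
  V(3,0) = 0.002188; V(3,1) = 0.061555; V(3,2) = 0.117651; V(3,3) = 0.170657
Backward induction: V(k, i) = exp(-r*dt) * [p * V(k+1, i) + (1-p) * V(k+1, i+1)]; then take max(V_cont, immediate exercise) for American.
  V(2,0) = exp(-r*dt) * [p*0.002188 + (1-p)*0.061555] = 0.030943; exercise = 0.032292; V(2,0) = max -> 0.032292
  V(2,1) = exp(-r*dt) * [p*0.061555 + (1-p)*0.117651] = 0.088651; exercise = 0.090000; V(2,1) = max -> 0.090000
  V(2,2) = exp(-r*dt) * [p*0.117651 + (1-p)*0.170657] = 0.143181; exercise = 0.144530; V(2,2) = max -> 0.144530
  V(1,0) = exp(-r*dt) * [p*0.032292 + (1-p)*0.090000] = 0.060206; exercise = 0.061555; V(1,0) = max -> 0.061555
  V(1,1) = exp(-r*dt) * [p*0.090000 + (1-p)*0.144530] = 0.116302; exercise = 0.117651; V(1,1) = max -> 0.117651
  V(0,0) = exp(-r*dt) * [p*0.061555 + (1-p)*0.117651] = 0.088651; exercise = 0.090000; V(0,0) = max -> 0.090000


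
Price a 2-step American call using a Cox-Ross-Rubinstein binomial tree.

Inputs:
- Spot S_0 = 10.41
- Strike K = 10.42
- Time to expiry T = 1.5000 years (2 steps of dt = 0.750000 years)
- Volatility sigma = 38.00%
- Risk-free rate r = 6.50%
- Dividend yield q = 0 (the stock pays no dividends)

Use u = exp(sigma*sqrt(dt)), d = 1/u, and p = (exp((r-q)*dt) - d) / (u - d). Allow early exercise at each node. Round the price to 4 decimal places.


dt = T/N = 0.750000
u = exp(sigma*sqrt(dt)) = 1.389702; d = 1/u = 0.719579
p = (exp((r-q)*dt) - d) / (u - d) = 0.493012
Discount per step: exp(-r*dt) = 0.952419
Stock lattice S(k, i) with i counting down-moves:
  k=0: S(0,0) = 10.4100
  k=1: S(1,0) = 14.4668; S(1,1) = 7.4908
  k=2: S(2,0) = 20.1046; S(2,1) = 10.4100; S(2,2) = 5.3902
Terminal payoffs V(N, i) = max(S_T - K, 0):
  V(2,0) = 9.684551; V(2,1) = 0.000000; V(2,2) = 0.000000
Backward induction: V(k, i) = exp(-r*dt) * [p * V(k+1, i) + (1-p) * V(k+1, i+1)]; then take max(V_cont, immediate exercise) for American.
  V(1,0) = exp(-r*dt) * [p*9.684551 + (1-p)*0.000000] = 4.547423; exercise = 4.046802; V(1,0) = max -> 4.547423
  V(1,1) = exp(-r*dt) * [p*0.000000 + (1-p)*0.000000] = 0.000000; exercise = 0.000000; V(1,1) = max -> 0.000000
  V(0,0) = exp(-r*dt) * [p*4.547423 + (1-p)*0.000000] = 2.135262; exercise = 0.000000; V(0,0) = max -> 2.135262

Answer: Price = V(0,0) = 2.1353


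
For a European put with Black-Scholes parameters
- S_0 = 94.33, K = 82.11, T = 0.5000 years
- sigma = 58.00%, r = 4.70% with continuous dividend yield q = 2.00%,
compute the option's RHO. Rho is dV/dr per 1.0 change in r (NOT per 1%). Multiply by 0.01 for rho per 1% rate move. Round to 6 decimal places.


d1 = 0.5762663293; d2 = 0.1661443962
phi(d1) = 0.3379085527; exp(-qT) = 0.9900498337; exp(-rT) = 0.9767739747
N(-d2) = 0.4340216583
Rho = -K*T*exp(-rT)*N(-d2) = -82.1100 * 0.5000 * 0.9767739747 * 0.4340216583 = -17.404900

Answer: Rho = -17.404900


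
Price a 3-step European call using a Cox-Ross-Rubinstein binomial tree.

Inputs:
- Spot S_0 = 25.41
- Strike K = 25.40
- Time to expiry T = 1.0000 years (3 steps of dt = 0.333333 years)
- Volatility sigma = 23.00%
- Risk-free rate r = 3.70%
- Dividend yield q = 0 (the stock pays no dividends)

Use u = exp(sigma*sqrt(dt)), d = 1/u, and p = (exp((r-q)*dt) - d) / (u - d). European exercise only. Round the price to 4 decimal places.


dt = T/N = 0.333333
u = exp(sigma*sqrt(dt)) = 1.142011; d = 1/u = 0.875648
p = (exp((r-q)*dt) - d) / (u - d) = 0.513441
Discount per step: exp(-r*dt) = 0.987742
Stock lattice S(k, i) with i counting down-moves:
  k=0: S(0,0) = 25.4100
  k=1: S(1,0) = 29.0185; S(1,1) = 22.2502
  k=2: S(2,0) = 33.1394; S(2,1) = 25.4100; S(2,2) = 19.4834
  k=3: S(3,0) = 37.8456; S(3,1) = 29.0185; S(3,2) = 22.2502; S(3,3) = 17.0606
Terminal payoffs V(N, i) = max(S_T - K, 0):
  V(3,0) = 12.445591; V(3,1) = 3.618494; V(3,2) = 0.000000; V(3,3) = 0.000000
Backward induction: V(k, i) = exp(-r*dt) * [p * V(k+1, i) + (1-p) * V(k+1, i+1)].
  V(2,0) = exp(-r*dt) * [p*12.445591 + (1-p)*3.618494] = 8.050776
  V(2,1) = exp(-r*dt) * [p*3.618494 + (1-p)*0.000000] = 1.835109
  V(2,2) = exp(-r*dt) * [p*0.000000 + (1-p)*0.000000] = 0.000000
  V(1,0) = exp(-r*dt) * [p*8.050776 + (1-p)*1.835109] = 4.964872
  V(1,1) = exp(-r*dt) * [p*1.835109 + (1-p)*0.000000] = 0.930670
  V(0,0) = exp(-r*dt) * [p*4.964872 + (1-p)*0.930670] = 2.965196

Answer: Price = V(0,0) = 2.9652


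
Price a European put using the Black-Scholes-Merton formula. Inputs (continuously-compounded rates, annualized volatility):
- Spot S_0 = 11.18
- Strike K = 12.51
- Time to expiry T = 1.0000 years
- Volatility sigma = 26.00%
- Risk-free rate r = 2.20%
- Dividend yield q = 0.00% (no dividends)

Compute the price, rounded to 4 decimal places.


d1 = (ln(S/K) + (r - q + 0.5*sigma^2) * T) / (sigma * sqrt(T)) = -0.21769945
d2 = d1 - sigma * sqrt(T) = -0.47769945
exp(-rT) = 0.97824024; exp(-qT) = 1.00000000
P = K * exp(-rT) * N(-d2) - S_0 * exp(-qT) * N(-d1)
N(-d1) = 0.58616835; N(-d2) = 0.68356793
P = 12.5100 * 0.97824024 * 0.68356793 - 11.1800 * 1.00000000 * 0.58616835 = 1.8120

Answer: Price = 1.8120


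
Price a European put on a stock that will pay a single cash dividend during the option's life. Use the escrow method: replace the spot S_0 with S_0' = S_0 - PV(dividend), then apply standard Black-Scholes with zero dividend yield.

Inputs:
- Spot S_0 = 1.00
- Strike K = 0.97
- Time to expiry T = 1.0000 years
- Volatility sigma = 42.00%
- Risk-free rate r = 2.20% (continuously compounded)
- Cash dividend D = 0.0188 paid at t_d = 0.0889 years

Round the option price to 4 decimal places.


Answer: Price = 0.1449

Derivation:
PV(D) = D * exp(-r * t_d) = 0.0188 * 0.99804611 = 0.01876327
S_0' = S_0 - PV(D) = 1.0000 - 0.01876327 = 0.98123673
d1 = (ln(S_0'/K) + (r + sigma^2/2)*T) / (sigma*sqrt(T)) = 0.28980399
d2 = d1 - sigma*sqrt(T) = -0.13019601
exp(-rT) = 0.97824024
N(-d1) = 0.38598310; N(-d2) = 0.55179432
P = K * exp(-rT) * N(-d2) - S_0' * N(-d1) = 0.9700 * 0.97824024 * 0.55179432 - 0.98123673 * 0.38598310 = 0.1449


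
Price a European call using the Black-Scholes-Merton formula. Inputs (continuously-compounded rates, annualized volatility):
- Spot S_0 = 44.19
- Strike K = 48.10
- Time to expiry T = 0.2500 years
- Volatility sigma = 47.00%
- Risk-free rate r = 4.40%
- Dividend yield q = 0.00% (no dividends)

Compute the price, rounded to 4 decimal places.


Answer: Price = 2.8084

Derivation:
d1 = (ln(S/K) + (r - q + 0.5*sigma^2) * T) / (sigma * sqrt(T)) = -0.19647301
d2 = d1 - sigma * sqrt(T) = -0.43147301
exp(-rT) = 0.98906028; exp(-qT) = 1.00000000
C = S_0 * exp(-qT) * N(d1) - K * exp(-rT) * N(d2)
N(d1) = 0.42211998; N(d2) = 0.33306224
C = 44.1900 * 1.00000000 * 0.42211998 - 48.1000 * 0.98906028 * 0.33306224 = 2.8084


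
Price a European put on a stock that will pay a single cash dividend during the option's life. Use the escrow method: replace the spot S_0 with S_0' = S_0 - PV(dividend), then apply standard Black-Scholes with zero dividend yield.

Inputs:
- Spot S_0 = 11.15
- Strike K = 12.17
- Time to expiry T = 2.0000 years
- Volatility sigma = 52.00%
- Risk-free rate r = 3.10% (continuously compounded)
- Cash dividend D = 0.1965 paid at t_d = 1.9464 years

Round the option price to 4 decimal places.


Answer: Price = 3.4555

Derivation:
PV(D) = D * exp(-r * t_d) = 0.1965 * 0.94144589 = 0.18499412
S_0' = S_0 - PV(D) = 11.1500 - 0.18499412 = 10.96500588
d1 = (ln(S_0'/K) + (r + sigma^2/2)*T) / (sigma*sqrt(T)) = 0.31022272
d2 = d1 - sigma*sqrt(T) = -0.42516833
exp(-rT) = 0.93988289
N(-d1) = 0.37819580; N(-d2) = 0.66464302
P = K * exp(-rT) * N(-d2) - S_0' * N(-d1) = 12.1700 * 0.93988289 * 0.66464302 - 10.96500588 * 0.37819580 = 3.4555


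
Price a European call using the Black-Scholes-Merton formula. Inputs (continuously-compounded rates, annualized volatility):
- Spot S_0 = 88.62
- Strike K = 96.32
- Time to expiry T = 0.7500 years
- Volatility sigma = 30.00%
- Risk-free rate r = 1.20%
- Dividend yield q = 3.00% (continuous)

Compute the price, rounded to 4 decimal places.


Answer: Price = 5.6484

Derivation:
d1 = (ln(S/K) + (r - q + 0.5*sigma^2) * T) / (sigma * sqrt(T)) = -0.24275045
d2 = d1 - sigma * sqrt(T) = -0.50255807
exp(-rT) = 0.99104038; exp(-qT) = 0.97775124
C = S_0 * exp(-qT) * N(d1) - K * exp(-rT) * N(d2)
N(d1) = 0.40409936; N(d2) = 0.30763751
C = 88.6200 * 0.97775124 * 0.40409936 - 96.3200 * 0.99104038 * 0.30763751 = 5.6484


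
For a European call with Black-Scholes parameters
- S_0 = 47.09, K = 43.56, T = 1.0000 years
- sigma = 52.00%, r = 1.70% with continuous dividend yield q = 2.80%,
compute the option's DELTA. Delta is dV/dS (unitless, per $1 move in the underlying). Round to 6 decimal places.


Answer: Delta = 0.633267

Derivation:
d1 = 0.3886949350; d2 = -0.1313050650
phi(d1) = 0.3699155993; exp(-qT) = 0.9723883668; exp(-rT) = 0.9831436846
N(d1) = 0.6512490852
Delta = exp(-qT) * N(d1) = 0.9723883668 * 0.6512490852 = 0.633267


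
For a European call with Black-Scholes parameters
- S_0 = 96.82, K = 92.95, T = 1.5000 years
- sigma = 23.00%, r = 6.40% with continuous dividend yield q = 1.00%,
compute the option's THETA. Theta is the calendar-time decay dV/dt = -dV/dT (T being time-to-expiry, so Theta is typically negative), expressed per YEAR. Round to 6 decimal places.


Answer: Theta = -5.669784

Derivation:
d1 = 0.5732049894; d2 = 0.2915136690
phi(d1) = 0.3385036130; exp(-qT) = 0.9851119396; exp(-rT) = 0.9084640161
Theta = -S*exp(-qT)*phi(d1)*sigma/(2*sqrt(T)) - r*K*exp(-rT)*N(d2) + q*S*exp(-qT)*N(d1)
N(d1) = 0.7167470468; N(d2) = 0.6146707544; sqrt(T) = 1.2247448714
Term 1 = -96.8200 * 0.9851119396 * 0.3385036130 * 0.2300 / (2 * 1.2247448714) = -3.0315600854
Term 2 = -0.0640 * 92.9500 * 0.9084640161 * 0.6146707544 = -3.3218471721
Term 3 = 0.0100 * 96.8200 * 0.9851119396 * 0.7167470468 = 0.6836228543
Theta = -3.0315600854 + (-3.3218471721) + (0.6836228543) = -5.669784


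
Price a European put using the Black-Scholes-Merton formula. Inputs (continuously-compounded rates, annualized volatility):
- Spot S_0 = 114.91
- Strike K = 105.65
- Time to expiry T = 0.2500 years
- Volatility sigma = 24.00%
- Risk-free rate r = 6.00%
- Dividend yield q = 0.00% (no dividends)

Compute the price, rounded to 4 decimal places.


Answer: Price = 1.5072

Derivation:
d1 = (ln(S/K) + (r - q + 0.5*sigma^2) * T) / (sigma * sqrt(T)) = 0.88514558
d2 = d1 - sigma * sqrt(T) = 0.76514558
exp(-rT) = 0.98511194; exp(-qT) = 1.00000000
P = K * exp(-rT) * N(-d2) - S_0 * exp(-qT) * N(-d1)
N(-d1) = 0.18803906; N(-d2) = 0.22209243
P = 105.6500 * 0.98511194 * 0.22209243 - 114.9100 * 1.00000000 * 0.18803906 = 1.5072


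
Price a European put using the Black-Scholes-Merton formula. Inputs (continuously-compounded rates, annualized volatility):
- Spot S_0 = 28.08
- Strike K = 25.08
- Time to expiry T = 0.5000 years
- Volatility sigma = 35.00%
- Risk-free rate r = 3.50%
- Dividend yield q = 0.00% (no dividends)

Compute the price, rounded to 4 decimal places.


d1 = (ln(S/K) + (r - q + 0.5*sigma^2) * T) / (sigma * sqrt(T)) = 0.65099024
d2 = d1 - sigma * sqrt(T) = 0.40350286
exp(-rT) = 0.98265224; exp(-qT) = 1.00000000
P = K * exp(-rT) * N(-d2) - S_0 * exp(-qT) * N(-d1)
N(-d1) = 0.25752640; N(-d2) = 0.34328916
P = 25.0800 * 0.98265224 * 0.34328916 - 28.0800 * 1.00000000 * 0.25752640 = 1.2290

Answer: Price = 1.2290


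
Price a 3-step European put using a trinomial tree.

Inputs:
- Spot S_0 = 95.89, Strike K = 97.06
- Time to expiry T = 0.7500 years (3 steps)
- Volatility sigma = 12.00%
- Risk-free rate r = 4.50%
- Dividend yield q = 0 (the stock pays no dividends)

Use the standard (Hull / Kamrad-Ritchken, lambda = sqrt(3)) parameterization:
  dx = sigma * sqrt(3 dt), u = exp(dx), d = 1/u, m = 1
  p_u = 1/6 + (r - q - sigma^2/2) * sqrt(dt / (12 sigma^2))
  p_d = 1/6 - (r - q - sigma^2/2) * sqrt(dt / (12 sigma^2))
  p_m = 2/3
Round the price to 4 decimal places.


Answer: Price = V(0,0) = 2.7998

Derivation:
dt = T/N = 0.250000; dx = sigma*sqrt(3*dt) = 0.103923
u = exp(dx) = 1.109515; d = 1/u = 0.901295
p_u = 0.212133, p_m = 0.666667, p_d = 0.121200
Discount per step: exp(-r*dt) = 0.988813
Stock lattice S(k, j) with j the centered position index:
  k=0: S(0,+0) = 95.8900
  k=1: S(1,-1) = 86.4251; S(1,+0) = 95.8900; S(1,+1) = 106.3914
  k=2: S(2,-2) = 77.8945; S(2,-1) = 86.4251; S(2,+0) = 95.8900; S(2,+1) = 106.3914; S(2,+2) = 118.0429
  k=3: S(3,-3) = 70.2059; S(3,-2) = 77.8945; S(3,-1) = 86.4251; S(3,+0) = 95.8900; S(3,+1) = 106.3914; S(3,+2) = 118.0429; S(3,+3) = 130.9703
Terminal payoffs V(N, j) = max(K - S_T, 0):
  V(3,-3) = 26.854086; V(3,-2) = 19.165480; V(3,-1) = 10.634856; V(3,+0) = 1.170000; V(3,+1) = 0.000000; V(3,+2) = 0.000000; V(3,+3) = 0.000000
Backward induction: V(k, j) = exp(-r*dt) * [p_u * V(k+1, j+1) + p_m * V(k+1, j) + p_d * V(k+1, j-1)]
  V(2,-2) = exp(-r*dt) * [p_u*10.634856 + p_m*19.165480 + p_d*26.854086] = 18.083131
  V(2,-1) = exp(-r*dt) * [p_u*1.170000 + p_m*10.634856 + p_d*19.165480] = 9.552885
  V(2,+0) = exp(-r*dt) * [p_u*0.000000 + p_m*1.170000 + p_d*10.634856] = 2.045803
  V(2,+1) = exp(-r*dt) * [p_u*0.000000 + p_m*0.000000 + p_d*1.170000] = 0.140218
  V(2,+2) = exp(-r*dt) * [p_u*0.000000 + p_m*0.000000 + p_d*0.000000] = 0.000000
  V(1,-1) = exp(-r*dt) * [p_u*2.045803 + p_m*9.552885 + p_d*18.083131] = 8.893636
  V(1,+0) = exp(-r*dt) * [p_u*0.140218 + p_m*2.045803 + p_d*9.552885] = 2.522884
  V(1,+1) = exp(-r*dt) * [p_u*0.000000 + p_m*0.140218 + p_d*2.045803] = 0.337611
  V(0,+0) = exp(-r*dt) * [p_u*0.337611 + p_m*2.522884 + p_d*8.893636] = 2.799777


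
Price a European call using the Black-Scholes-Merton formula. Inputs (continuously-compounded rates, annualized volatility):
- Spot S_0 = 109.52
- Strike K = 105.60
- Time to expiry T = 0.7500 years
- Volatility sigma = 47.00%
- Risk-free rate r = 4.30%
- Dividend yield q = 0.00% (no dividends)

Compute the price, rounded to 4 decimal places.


d1 = (ln(S/K) + (r - q + 0.5*sigma^2) * T) / (sigma * sqrt(T)) = 0.37229587
d2 = d1 - sigma * sqrt(T) = -0.03473607
exp(-rT) = 0.96826449; exp(-qT) = 1.00000000
C = S_0 * exp(-qT) * N(d1) - K * exp(-rT) * N(d2)
N(d1) = 0.64516371; N(d2) = 0.48614510
C = 109.5200 * 1.00000000 * 0.64516371 - 105.6000 * 0.96826449 * 0.48614510 = 20.9506

Answer: Price = 20.9506


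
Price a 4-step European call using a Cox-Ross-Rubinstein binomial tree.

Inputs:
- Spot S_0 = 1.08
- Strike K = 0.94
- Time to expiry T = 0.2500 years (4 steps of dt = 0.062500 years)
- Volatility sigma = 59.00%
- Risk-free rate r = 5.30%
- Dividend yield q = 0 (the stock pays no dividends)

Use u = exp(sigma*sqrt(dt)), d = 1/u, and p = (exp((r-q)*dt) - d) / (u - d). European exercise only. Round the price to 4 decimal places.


Answer: Price = V(0,0) = 0.2150

Derivation:
dt = T/N = 0.062500
u = exp(sigma*sqrt(dt)) = 1.158933; d = 1/u = 0.862862
p = (exp((r-q)*dt) - d) / (u - d) = 0.474398
Discount per step: exp(-r*dt) = 0.996693
Stock lattice S(k, i) with i counting down-moves:
  k=0: S(0,0) = 1.0800
  k=1: S(1,0) = 1.2516; S(1,1) = 0.9319
  k=2: S(2,0) = 1.4506; S(2,1) = 1.0800; S(2,2) = 0.8041
  k=3: S(3,0) = 1.6811; S(3,1) = 1.2516; S(3,2) = 0.9319; S(3,3) = 0.6938
  k=4: S(4,0) = 1.9483; S(4,1) = 1.4506; S(4,2) = 1.0800; S(4,3) = 0.8041; S(4,4) = 0.5987
Terminal payoffs V(N, i) = max(S_T - K, 0):
  V(4,0) = 1.008307; V(4,1) = 0.510576; V(4,2) = 0.140000; V(4,3) = 0.000000; V(4,4) = 0.000000
Backward induction: V(k, i) = exp(-r*dt) * [p * V(k+1, i) + (1-p) * V(k+1, i+1)].
  V(3,0) = exp(-r*dt) * [p*1.008307 + (1-p)*0.510576] = 0.744230
  V(3,1) = exp(-r*dt) * [p*0.510576 + (1-p)*0.140000] = 0.314757
  V(3,2) = exp(-r*dt) * [p*0.140000 + (1-p)*0.000000] = 0.066196
  V(3,3) = exp(-r*dt) * [p*0.000000 + (1-p)*0.000000] = 0.000000
  V(2,0) = exp(-r*dt) * [p*0.744230 + (1-p)*0.314757] = 0.516783
  V(2,1) = exp(-r*dt) * [p*0.314757 + (1-p)*0.066196] = 0.183504
  V(2,2) = exp(-r*dt) * [p*0.066196 + (1-p)*0.000000] = 0.031299
  V(1,0) = exp(-r*dt) * [p*0.516783 + (1-p)*0.183504] = 0.340481
  V(1,1) = exp(-r*dt) * [p*0.183504 + (1-p)*0.031299] = 0.103163
  V(0,0) = exp(-r*dt) * [p*0.340481 + (1-p)*0.103163] = 0.215033


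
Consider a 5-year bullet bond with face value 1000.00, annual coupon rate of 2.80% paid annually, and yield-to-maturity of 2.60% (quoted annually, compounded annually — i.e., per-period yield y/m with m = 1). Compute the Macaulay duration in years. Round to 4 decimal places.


Coupon per period c = face * coupon_rate / m = 28.000000
Periods per year m = 1; per-period yield y/m = 0.026000
Number of cashflows N = 5
Cashflows (t years, CF_t, discount factor 1/(1+y/m)^(m*t), PV):
  t = 1.0000: CF_t = 28.000000, DF = 0.974659, PV = 27.290448
  t = 2.0000: CF_t = 28.000000, DF = 0.949960, PV = 26.598878
  t = 3.0000: CF_t = 28.000000, DF = 0.925887, PV = 25.924832
  t = 4.0000: CF_t = 28.000000, DF = 0.902424, PV = 25.267867
  t = 5.0000: CF_t = 1028.000000, DF = 0.879555, PV = 904.182945
Price P = sum_t PV_t = 1009.264970
Macaulay numerator sum_t t * PV_t:
  t * PV_t at t = 1.0000: 27.290448
  t * PV_t at t = 2.0000: 53.197755
  t * PV_t at t = 3.0000: 77.774496
  t * PV_t at t = 4.0000: 101.071469
  t * PV_t at t = 5.0000: 4520.914723
Macaulay duration D = (sum_t t * PV_t) / P = 4780.248892 / 1009.264970 = 4.736367

Answer: Macaulay duration = 4.7364 years


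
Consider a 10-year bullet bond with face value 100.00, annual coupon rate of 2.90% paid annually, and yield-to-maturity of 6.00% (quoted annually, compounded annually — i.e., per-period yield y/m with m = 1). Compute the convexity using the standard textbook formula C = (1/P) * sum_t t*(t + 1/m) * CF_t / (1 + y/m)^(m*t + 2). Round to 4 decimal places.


Answer: Convexity = 80.2660

Derivation:
Coupon per period c = face * coupon_rate / m = 2.900000
Periods per year m = 1; per-period yield y/m = 0.060000
Number of cashflows N = 10
Cashflows (t years, CF_t, discount factor 1/(1+y/m)^(m*t), PV):
  t = 1.0000: CF_t = 2.900000, DF = 0.943396, PV = 2.735849
  t = 2.0000: CF_t = 2.900000, DF = 0.889996, PV = 2.580990
  t = 3.0000: CF_t = 2.900000, DF = 0.839619, PV = 2.434896
  t = 4.0000: CF_t = 2.900000, DF = 0.792094, PV = 2.297072
  t = 5.0000: CF_t = 2.900000, DF = 0.747258, PV = 2.167049
  t = 6.0000: CF_t = 2.900000, DF = 0.704961, PV = 2.044386
  t = 7.0000: CF_t = 2.900000, DF = 0.665057, PV = 1.928666
  t = 8.0000: CF_t = 2.900000, DF = 0.627412, PV = 1.819496
  t = 9.0000: CF_t = 2.900000, DF = 0.591898, PV = 1.716506
  t = 10.0000: CF_t = 102.900000, DF = 0.558395, PV = 57.458823
Price P = sum_t PV_t = 77.183730
Convexity numerator sum_t t*(t + 1/m) * CF_t / (1+y/m)^(m*t + 2):
  t = 1.0000: term = 4.869792
  t = 2.0000: term = 13.782430
  t = 3.0000: term = 26.004584
  t = 4.0000: term = 40.887711
  t = 5.0000: term = 57.859969
  t = 6.0000: term = 76.418827
  t = 7.0000: term = 96.124310
  t = 8.0000: term = 116.592829
  t = 9.0000: term = 137.491544
  t = 10.0000: term = 5625.196226
Convexity = (1/P) * sum = 6195.228223 / 77.183730 = 80.265986


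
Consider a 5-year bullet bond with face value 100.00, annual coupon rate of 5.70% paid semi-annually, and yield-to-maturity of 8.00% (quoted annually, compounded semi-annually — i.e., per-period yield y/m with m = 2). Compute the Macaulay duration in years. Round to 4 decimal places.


Answer: Macaulay duration = 4.3852 years

Derivation:
Coupon per period c = face * coupon_rate / m = 2.850000
Periods per year m = 2; per-period yield y/m = 0.040000
Number of cashflows N = 10
Cashflows (t years, CF_t, discount factor 1/(1+y/m)^(m*t), PV):
  t = 0.5000: CF_t = 2.850000, DF = 0.961538, PV = 2.740385
  t = 1.0000: CF_t = 2.850000, DF = 0.924556, PV = 2.634985
  t = 1.5000: CF_t = 2.850000, DF = 0.888996, PV = 2.533640
  t = 2.0000: CF_t = 2.850000, DF = 0.854804, PV = 2.436192
  t = 2.5000: CF_t = 2.850000, DF = 0.821927, PV = 2.342492
  t = 3.0000: CF_t = 2.850000, DF = 0.790315, PV = 2.252396
  t = 3.5000: CF_t = 2.850000, DF = 0.759918, PV = 2.165766
  t = 4.0000: CF_t = 2.850000, DF = 0.730690, PV = 2.082467
  t = 4.5000: CF_t = 2.850000, DF = 0.702587, PV = 2.002372
  t = 5.0000: CF_t = 102.850000, DF = 0.675564, PV = 69.481775
Price P = sum_t PV_t = 90.672470
Macaulay numerator sum_t t * PV_t:
  t * PV_t at t = 0.5000: 1.370192
  t * PV_t at t = 1.0000: 2.634985
  t * PV_t at t = 1.5000: 3.800459
  t * PV_t at t = 2.0000: 4.872384
  t * PV_t at t = 2.5000: 5.856231
  t * PV_t at t = 3.0000: 6.757189
  t * PV_t at t = 3.5000: 7.580180
  t * PV_t at t = 4.0000: 8.329868
  t * PV_t at t = 4.5000: 9.010675
  t * PV_t at t = 5.0000: 347.408874
Macaulay duration D = (sum_t t * PV_t) / P = 397.621038 / 90.672470 = 4.385245


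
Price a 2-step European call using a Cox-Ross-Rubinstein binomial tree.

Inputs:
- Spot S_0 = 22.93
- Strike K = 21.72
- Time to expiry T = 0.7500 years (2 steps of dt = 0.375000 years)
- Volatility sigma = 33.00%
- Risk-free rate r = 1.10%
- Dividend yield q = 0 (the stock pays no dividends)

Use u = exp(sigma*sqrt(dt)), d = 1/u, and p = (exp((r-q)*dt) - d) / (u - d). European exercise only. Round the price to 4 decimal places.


dt = T/N = 0.375000
u = exp(sigma*sqrt(dt)) = 1.223949; d = 1/u = 0.817027
p = (exp((r-q)*dt) - d) / (u - d) = 0.459809
Discount per step: exp(-r*dt) = 0.995883
Stock lattice S(k, i) with i counting down-moves:
  k=0: S(0,0) = 22.9300
  k=1: S(1,0) = 28.0652; S(1,1) = 18.7344
  k=2: S(2,0) = 34.3503; S(2,1) = 22.9300; S(2,2) = 15.3065
Terminal payoffs V(N, i) = max(S_T - K, 0):
  V(2,0) = 12.630340; V(2,1) = 1.210000; V(2,2) = 0.000000
Backward induction: V(k, i) = exp(-r*dt) * [p * V(k+1, i) + (1-p) * V(k+1, i+1)].
  V(1,0) = exp(-r*dt) * [p*12.630340 + (1-p)*1.210000] = 6.434572
  V(1,1) = exp(-r*dt) * [p*1.210000 + (1-p)*0.000000] = 0.554078
  V(0,0) = exp(-r*dt) * [p*6.434572 + (1-p)*0.554078] = 3.244568

Answer: Price = V(0,0) = 3.2446


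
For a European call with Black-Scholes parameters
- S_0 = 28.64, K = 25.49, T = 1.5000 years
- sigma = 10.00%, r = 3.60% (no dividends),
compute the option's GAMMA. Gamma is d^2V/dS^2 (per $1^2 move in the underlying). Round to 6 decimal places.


Answer: Gamma = 0.039548

Derivation:
d1 = 1.4535118935; d2 = 1.3310374063
phi(d1) = 0.1387215010; exp(-qT) = 1.0000000000; exp(-rT) = 0.9474321065
Gamma = exp(-qT) * phi(d1) / (S * sigma * sqrt(T)) = 1.0000000000 * 0.1387215010 / (28.6400 * 0.1000 * 1.2247448714) = 0.039548


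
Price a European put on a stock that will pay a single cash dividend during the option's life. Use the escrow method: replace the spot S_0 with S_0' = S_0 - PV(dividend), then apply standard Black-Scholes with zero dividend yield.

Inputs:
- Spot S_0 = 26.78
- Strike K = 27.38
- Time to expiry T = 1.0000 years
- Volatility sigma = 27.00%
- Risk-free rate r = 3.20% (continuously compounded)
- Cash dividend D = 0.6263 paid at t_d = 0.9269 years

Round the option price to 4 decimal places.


Answer: Price = 3.0053

Derivation:
PV(D) = D * exp(-r * t_d) = 0.6263 * 0.97077476 = 0.60799624
S_0' = S_0 - PV(D) = 26.7800 - 0.60799624 = 26.17200376
d1 = (ln(S_0'/K) + (r + sigma^2/2)*T) / (sigma*sqrt(T)) = 0.08639800
d2 = d1 - sigma*sqrt(T) = -0.18360200
exp(-rT) = 0.96850658
N(-d1) = 0.46557502; N(-d2) = 0.57283715
P = K * exp(-rT) * N(-d2) - S_0' * N(-d1) = 27.3800 * 0.96850658 * 0.57283715 - 26.17200376 * 0.46557502 = 3.0053


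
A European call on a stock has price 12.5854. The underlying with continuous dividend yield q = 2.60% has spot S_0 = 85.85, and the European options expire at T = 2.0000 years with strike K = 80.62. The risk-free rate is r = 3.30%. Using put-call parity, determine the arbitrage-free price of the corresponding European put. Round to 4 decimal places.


Put-call parity: C - P = S_0 * exp(-qT) - K * exp(-rT).
S_0 * exp(-qT) = 85.8500 * 0.94932887 = 81.49988322
K * exp(-rT) = 80.6200 * 0.93613086 = 75.47087028
P = C - S*exp(-qT) + K*exp(-rT)
P = 12.5854 - 81.49988322 + 75.47087028 = 6.5564

Answer: Put price = 6.5564


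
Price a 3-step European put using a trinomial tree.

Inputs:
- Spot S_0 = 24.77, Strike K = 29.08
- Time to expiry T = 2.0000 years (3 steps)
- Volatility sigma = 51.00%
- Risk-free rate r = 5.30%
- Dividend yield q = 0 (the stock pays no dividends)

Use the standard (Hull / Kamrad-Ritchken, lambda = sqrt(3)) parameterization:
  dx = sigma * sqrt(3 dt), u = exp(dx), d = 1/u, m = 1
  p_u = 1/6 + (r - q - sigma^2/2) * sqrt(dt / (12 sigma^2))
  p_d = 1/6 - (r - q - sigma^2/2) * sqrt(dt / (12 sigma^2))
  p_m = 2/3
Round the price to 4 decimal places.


Answer: Price = V(0,0) = 7.8440

Derivation:
dt = T/N = 0.666667; dx = sigma*sqrt(3*dt) = 0.721249
u = exp(dx) = 2.057001; d = 1/u = 0.486145
p_u = 0.131057, p_m = 0.666667, p_d = 0.202276
Discount per step: exp(-r*dt) = 0.965284
Stock lattice S(k, j) with j the centered position index:
  k=0: S(0,+0) = 24.7700
  k=1: S(1,-1) = 12.0418; S(1,+0) = 24.7700; S(1,+1) = 50.9519
  k=2: S(2,-2) = 5.8541; S(2,-1) = 12.0418; S(2,+0) = 24.7700; S(2,+1) = 50.9519; S(2,+2) = 104.8081
  k=3: S(3,-3) = 2.8459; S(3,-2) = 5.8541; S(3,-1) = 12.0418; S(3,+0) = 24.7700; S(3,+1) = 50.9519; S(3,+2) = 104.8081; S(3,+3) = 215.5903
Terminal payoffs V(N, j) = max(K - S_T, 0):
  V(3,-3) = 26.234080; V(3,-2) = 23.225940; V(3,-1) = 17.038195; V(3,+0) = 4.310000; V(3,+1) = 0.000000; V(3,+2) = 0.000000; V(3,+3) = 0.000000
Backward induction: V(k, j) = exp(-r*dt) * [p_u * V(k+1, j+1) + p_m * V(k+1, j) + p_d * V(k+1, j-1)]
  V(2,-2) = exp(-r*dt) * [p_u*17.038195 + p_m*23.225940 + p_d*26.234080] = 22.224175
  V(2,-1) = exp(-r*dt) * [p_u*4.310000 + p_m*17.038195 + p_d*23.225940] = 16.044662
  V(2,+0) = exp(-r*dt) * [p_u*0.000000 + p_m*4.310000 + p_d*17.038195] = 6.100356
  V(2,+1) = exp(-r*dt) * [p_u*0.000000 + p_m*0.000000 + p_d*4.310000] = 0.841544
  V(2,+2) = exp(-r*dt) * [p_u*0.000000 + p_m*0.000000 + p_d*0.000000] = 0.000000
  V(1,-1) = exp(-r*dt) * [p_u*6.100356 + p_m*16.044662 + p_d*22.224175] = 15.436196
  V(1,+0) = exp(-r*dt) * [p_u*0.841544 + p_m*6.100356 + p_d*16.044662] = 7.164960
  V(1,+1) = exp(-r*dt) * [p_u*0.000000 + p_m*0.841544 + p_d*6.100356] = 1.732671
  V(0,+0) = exp(-r*dt) * [p_u*1.732671 + p_m*7.164960 + p_d*15.436196] = 7.843985
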